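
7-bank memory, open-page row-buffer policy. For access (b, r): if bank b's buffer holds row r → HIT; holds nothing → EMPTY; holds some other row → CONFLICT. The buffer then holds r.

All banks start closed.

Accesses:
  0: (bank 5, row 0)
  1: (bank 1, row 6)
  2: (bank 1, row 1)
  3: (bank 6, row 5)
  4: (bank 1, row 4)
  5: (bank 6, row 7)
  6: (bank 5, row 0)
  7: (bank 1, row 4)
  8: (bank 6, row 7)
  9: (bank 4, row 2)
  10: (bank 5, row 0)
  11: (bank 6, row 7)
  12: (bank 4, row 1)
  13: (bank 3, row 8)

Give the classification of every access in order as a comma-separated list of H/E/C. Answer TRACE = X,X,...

0: bank 5 row 0 — prev None → EMPTY
1: bank 1 row 6 — prev None → EMPTY
2: bank 1 row 1 — prev 6 → CONFLICT
3: bank 6 row 5 — prev None → EMPTY
4: bank 1 row 4 — prev 1 → CONFLICT
5: bank 6 row 7 — prev 5 → CONFLICT
6: bank 5 row 0 — prev 0 → HIT
7: bank 1 row 4 — prev 4 → HIT
8: bank 6 row 7 — prev 7 → HIT
9: bank 4 row 2 — prev None → EMPTY
10: bank 5 row 0 — prev 0 → HIT
11: bank 6 row 7 — prev 7 → HIT
12: bank 4 row 1 — prev 2 → CONFLICT
13: bank 3 row 8 — prev None → EMPTY

TRACE = E,E,C,E,C,C,H,H,H,E,H,H,C,E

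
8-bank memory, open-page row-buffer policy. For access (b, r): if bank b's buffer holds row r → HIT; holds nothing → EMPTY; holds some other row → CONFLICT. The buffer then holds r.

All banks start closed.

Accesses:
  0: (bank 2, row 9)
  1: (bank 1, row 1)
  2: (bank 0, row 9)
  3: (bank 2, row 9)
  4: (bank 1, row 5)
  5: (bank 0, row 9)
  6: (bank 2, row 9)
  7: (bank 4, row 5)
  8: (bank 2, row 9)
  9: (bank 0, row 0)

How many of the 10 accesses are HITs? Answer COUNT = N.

  [0] b2 r9: no row ⇒ E
  [1] b1 r1: no row ⇒ E
  [2] b0 r9: no row ⇒ E
  [3] b2 r9: had r9 ⇒ H
  [4] b1 r5: had r1 ⇒ C
  [5] b0 r9: had r9 ⇒ H
  [6] b2 r9: had r9 ⇒ H
  [7] b4 r5: no row ⇒ E
  [8] b2 r9: had r9 ⇒ H
  [9] b0 r0: had r9 ⇒ C

COUNT = 4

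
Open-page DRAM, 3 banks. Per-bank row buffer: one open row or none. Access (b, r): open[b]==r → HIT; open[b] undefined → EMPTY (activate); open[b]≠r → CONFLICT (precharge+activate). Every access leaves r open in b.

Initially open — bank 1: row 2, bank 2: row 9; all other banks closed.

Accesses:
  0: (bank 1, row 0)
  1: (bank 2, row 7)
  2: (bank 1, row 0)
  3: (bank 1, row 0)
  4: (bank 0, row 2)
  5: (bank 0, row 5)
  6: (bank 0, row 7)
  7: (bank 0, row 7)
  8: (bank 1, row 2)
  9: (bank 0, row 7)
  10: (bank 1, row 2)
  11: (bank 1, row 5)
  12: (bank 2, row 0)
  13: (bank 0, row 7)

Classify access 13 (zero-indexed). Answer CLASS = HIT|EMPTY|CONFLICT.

CLASS = HIT

  [0] b1 r0: had r2 ⇒ C
  [1] b2 r7: had r9 ⇒ C
  [2] b1 r0: had r0 ⇒ H
  [3] b1 r0: had r0 ⇒ H
  [4] b0 r2: no row ⇒ E
  [5] b0 r5: had r2 ⇒ C
  [6] b0 r7: had r5 ⇒ C
  [7] b0 r7: had r7 ⇒ H
  [8] b1 r2: had r0 ⇒ C
  [9] b0 r7: had r7 ⇒ H
  [10] b1 r2: had r2 ⇒ H
  [11] b1 r5: had r2 ⇒ C
  [12] b2 r0: had r7 ⇒ C
  [13] b0 r7: had r7 ⇒ H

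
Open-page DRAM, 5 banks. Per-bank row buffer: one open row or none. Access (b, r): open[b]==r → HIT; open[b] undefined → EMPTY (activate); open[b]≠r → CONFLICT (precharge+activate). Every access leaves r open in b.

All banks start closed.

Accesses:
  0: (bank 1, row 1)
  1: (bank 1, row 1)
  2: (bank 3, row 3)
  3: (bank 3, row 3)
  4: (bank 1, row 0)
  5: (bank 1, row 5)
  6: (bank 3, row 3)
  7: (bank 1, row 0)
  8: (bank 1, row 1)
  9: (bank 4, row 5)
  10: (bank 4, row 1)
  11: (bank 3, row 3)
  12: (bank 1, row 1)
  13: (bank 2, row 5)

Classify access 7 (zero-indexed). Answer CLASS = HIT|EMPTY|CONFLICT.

CLASS = CONFLICT

0: bank 1 row 1 — prev None → EMPTY
1: bank 1 row 1 — prev 1 → HIT
2: bank 3 row 3 — prev None → EMPTY
3: bank 3 row 3 — prev 3 → HIT
4: bank 1 row 0 — prev 1 → CONFLICT
5: bank 1 row 5 — prev 0 → CONFLICT
6: bank 3 row 3 — prev 3 → HIT
7: bank 1 row 0 — prev 5 → CONFLICT
8: bank 1 row 1 — prev 0 → CONFLICT
9: bank 4 row 5 — prev None → EMPTY
10: bank 4 row 1 — prev 5 → CONFLICT
11: bank 3 row 3 — prev 3 → HIT
12: bank 1 row 1 — prev 1 → HIT
13: bank 2 row 5 — prev None → EMPTY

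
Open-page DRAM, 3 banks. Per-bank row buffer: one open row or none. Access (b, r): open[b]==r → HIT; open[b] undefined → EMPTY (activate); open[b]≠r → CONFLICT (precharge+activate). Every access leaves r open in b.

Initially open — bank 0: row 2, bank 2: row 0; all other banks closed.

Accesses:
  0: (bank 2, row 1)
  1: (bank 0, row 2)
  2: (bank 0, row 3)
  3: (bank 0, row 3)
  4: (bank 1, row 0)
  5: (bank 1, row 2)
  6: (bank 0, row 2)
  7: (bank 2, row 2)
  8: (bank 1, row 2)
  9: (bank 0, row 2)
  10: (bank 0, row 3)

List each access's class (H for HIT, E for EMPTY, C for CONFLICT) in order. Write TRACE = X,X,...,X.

TRACE = C,H,C,H,E,C,C,C,H,H,C

#0 (2,1) C  (was 0)
#1 (0,2) H  (was 2)
#2 (0,3) C  (was 2)
#3 (0,3) H  (was 3)
#4 (1,0) E
#5 (1,2) C  (was 0)
#6 (0,2) C  (was 3)
#7 (2,2) C  (was 1)
#8 (1,2) H  (was 2)
#9 (0,2) H  (was 2)
#10 (0,3) C  (was 2)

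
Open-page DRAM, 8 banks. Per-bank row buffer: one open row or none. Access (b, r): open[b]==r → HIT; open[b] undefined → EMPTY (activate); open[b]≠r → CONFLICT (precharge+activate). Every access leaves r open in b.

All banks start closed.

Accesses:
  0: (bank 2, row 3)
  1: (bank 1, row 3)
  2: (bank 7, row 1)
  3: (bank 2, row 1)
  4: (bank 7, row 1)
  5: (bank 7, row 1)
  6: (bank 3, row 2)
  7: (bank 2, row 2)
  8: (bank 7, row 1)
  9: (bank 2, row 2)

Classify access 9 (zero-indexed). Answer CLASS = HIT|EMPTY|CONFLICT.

CLASS = HIT

#0 (2,3) E
#1 (1,3) E
#2 (7,1) E
#3 (2,1) C  (was 3)
#4 (7,1) H  (was 1)
#5 (7,1) H  (was 1)
#6 (3,2) E
#7 (2,2) C  (was 1)
#8 (7,1) H  (was 1)
#9 (2,2) H  (was 2)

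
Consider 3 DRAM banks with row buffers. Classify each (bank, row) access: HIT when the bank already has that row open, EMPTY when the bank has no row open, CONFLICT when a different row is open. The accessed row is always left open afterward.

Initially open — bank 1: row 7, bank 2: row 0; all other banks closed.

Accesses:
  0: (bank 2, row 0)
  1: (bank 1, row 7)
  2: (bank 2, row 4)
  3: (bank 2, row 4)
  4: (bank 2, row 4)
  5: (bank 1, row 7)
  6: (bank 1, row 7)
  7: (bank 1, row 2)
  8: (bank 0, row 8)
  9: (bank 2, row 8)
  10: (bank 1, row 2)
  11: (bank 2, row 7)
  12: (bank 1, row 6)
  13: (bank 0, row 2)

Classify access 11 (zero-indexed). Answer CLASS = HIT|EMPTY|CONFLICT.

step 0: bank2 0->0 [HIT]
step 1: bank1 7->7 [HIT]
step 2: bank2 0->4 [CONFLICT]
step 3: bank2 4->4 [HIT]
step 4: bank2 4->4 [HIT]
step 5: bank1 7->7 [HIT]
step 6: bank1 7->7 [HIT]
step 7: bank1 7->2 [CONFLICT]
step 8: bank0 None->8 [EMPTY]
step 9: bank2 4->8 [CONFLICT]
step 10: bank1 2->2 [HIT]
step 11: bank2 8->7 [CONFLICT]
step 12: bank1 2->6 [CONFLICT]
step 13: bank0 8->2 [CONFLICT]

CLASS = CONFLICT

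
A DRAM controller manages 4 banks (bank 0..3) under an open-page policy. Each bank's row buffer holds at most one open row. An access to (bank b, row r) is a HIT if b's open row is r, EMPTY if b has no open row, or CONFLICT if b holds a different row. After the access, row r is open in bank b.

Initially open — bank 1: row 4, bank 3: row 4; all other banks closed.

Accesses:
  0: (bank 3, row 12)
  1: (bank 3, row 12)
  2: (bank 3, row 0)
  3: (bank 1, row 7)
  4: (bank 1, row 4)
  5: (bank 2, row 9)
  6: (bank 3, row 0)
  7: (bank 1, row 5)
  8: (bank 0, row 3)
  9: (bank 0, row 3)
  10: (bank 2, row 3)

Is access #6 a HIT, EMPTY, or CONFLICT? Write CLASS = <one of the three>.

CLASS = HIT

  [0] b3 r12: had r4 ⇒ C
  [1] b3 r12: had r12 ⇒ H
  [2] b3 r0: had r12 ⇒ C
  [3] b1 r7: had r4 ⇒ C
  [4] b1 r4: had r7 ⇒ C
  [5] b2 r9: no row ⇒ E
  [6] b3 r0: had r0 ⇒ H
  [7] b1 r5: had r4 ⇒ C
  [8] b0 r3: no row ⇒ E
  [9] b0 r3: had r3 ⇒ H
  [10] b2 r3: had r9 ⇒ C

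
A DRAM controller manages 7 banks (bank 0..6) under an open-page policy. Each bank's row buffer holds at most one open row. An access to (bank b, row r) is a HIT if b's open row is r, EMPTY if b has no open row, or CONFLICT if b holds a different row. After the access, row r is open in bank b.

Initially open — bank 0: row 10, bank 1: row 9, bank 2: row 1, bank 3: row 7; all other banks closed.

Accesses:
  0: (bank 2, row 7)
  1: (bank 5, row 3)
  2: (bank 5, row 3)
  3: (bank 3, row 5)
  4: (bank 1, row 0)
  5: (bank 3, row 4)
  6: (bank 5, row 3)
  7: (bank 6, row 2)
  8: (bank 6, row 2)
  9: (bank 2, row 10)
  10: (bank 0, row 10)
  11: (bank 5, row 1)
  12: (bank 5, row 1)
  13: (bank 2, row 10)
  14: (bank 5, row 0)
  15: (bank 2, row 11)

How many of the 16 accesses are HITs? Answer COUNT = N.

COUNT = 6

  [0] b2 r7: had r1 ⇒ C
  [1] b5 r3: no row ⇒ E
  [2] b5 r3: had r3 ⇒ H
  [3] b3 r5: had r7 ⇒ C
  [4] b1 r0: had r9 ⇒ C
  [5] b3 r4: had r5 ⇒ C
  [6] b5 r3: had r3 ⇒ H
  [7] b6 r2: no row ⇒ E
  [8] b6 r2: had r2 ⇒ H
  [9] b2 r10: had r7 ⇒ C
  [10] b0 r10: had r10 ⇒ H
  [11] b5 r1: had r3 ⇒ C
  [12] b5 r1: had r1 ⇒ H
  [13] b2 r10: had r10 ⇒ H
  [14] b5 r0: had r1 ⇒ C
  [15] b2 r11: had r10 ⇒ C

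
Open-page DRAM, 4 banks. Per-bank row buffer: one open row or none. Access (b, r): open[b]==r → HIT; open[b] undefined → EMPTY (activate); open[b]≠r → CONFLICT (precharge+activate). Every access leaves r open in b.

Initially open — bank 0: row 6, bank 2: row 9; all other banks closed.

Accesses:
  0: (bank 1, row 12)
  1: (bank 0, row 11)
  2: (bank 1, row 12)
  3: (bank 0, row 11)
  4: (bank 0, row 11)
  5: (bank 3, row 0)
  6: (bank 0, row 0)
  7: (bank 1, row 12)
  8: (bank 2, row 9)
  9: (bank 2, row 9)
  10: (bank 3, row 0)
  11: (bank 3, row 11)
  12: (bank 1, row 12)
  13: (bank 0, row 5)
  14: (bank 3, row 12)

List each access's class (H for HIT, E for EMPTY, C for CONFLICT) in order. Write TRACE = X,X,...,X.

#0 (1,12) E
#1 (0,11) C  (was 6)
#2 (1,12) H  (was 12)
#3 (0,11) H  (was 11)
#4 (0,11) H  (was 11)
#5 (3,0) E
#6 (0,0) C  (was 11)
#7 (1,12) H  (was 12)
#8 (2,9) H  (was 9)
#9 (2,9) H  (was 9)
#10 (3,0) H  (was 0)
#11 (3,11) C  (was 0)
#12 (1,12) H  (was 12)
#13 (0,5) C  (was 0)
#14 (3,12) C  (was 11)

TRACE = E,C,H,H,H,E,C,H,H,H,H,C,H,C,C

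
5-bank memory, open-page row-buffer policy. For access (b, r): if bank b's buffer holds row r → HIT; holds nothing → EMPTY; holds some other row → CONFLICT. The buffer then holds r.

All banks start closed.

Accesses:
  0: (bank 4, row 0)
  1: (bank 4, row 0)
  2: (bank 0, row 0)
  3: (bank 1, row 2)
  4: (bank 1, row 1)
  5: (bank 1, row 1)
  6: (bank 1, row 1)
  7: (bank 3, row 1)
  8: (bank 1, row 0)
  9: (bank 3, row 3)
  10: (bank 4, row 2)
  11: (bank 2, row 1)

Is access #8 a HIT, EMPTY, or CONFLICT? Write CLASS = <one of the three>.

CLASS = CONFLICT

#0 (4,0) E
#1 (4,0) H  (was 0)
#2 (0,0) E
#3 (1,2) E
#4 (1,1) C  (was 2)
#5 (1,1) H  (was 1)
#6 (1,1) H  (was 1)
#7 (3,1) E
#8 (1,0) C  (was 1)
#9 (3,3) C  (was 1)
#10 (4,2) C  (was 0)
#11 (2,1) E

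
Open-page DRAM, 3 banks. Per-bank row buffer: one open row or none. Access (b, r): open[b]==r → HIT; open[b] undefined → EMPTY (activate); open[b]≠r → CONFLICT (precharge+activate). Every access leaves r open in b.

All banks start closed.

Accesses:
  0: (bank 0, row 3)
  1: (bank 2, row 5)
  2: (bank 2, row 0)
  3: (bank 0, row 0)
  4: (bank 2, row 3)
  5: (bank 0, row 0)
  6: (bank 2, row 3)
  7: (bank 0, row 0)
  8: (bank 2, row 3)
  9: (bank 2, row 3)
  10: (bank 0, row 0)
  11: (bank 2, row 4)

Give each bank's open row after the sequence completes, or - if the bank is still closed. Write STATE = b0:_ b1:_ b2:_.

0: bank 0 row 3 — prev None → EMPTY
1: bank 2 row 5 — prev None → EMPTY
2: bank 2 row 0 — prev 5 → CONFLICT
3: bank 0 row 0 — prev 3 → CONFLICT
4: bank 2 row 3 — prev 0 → CONFLICT
5: bank 0 row 0 — prev 0 → HIT
6: bank 2 row 3 — prev 3 → HIT
7: bank 0 row 0 — prev 0 → HIT
8: bank 2 row 3 — prev 3 → HIT
9: bank 2 row 3 — prev 3 → HIT
10: bank 0 row 0 — prev 0 → HIT
11: bank 2 row 4 — prev 3 → CONFLICT

STATE = b0:0 b1:- b2:4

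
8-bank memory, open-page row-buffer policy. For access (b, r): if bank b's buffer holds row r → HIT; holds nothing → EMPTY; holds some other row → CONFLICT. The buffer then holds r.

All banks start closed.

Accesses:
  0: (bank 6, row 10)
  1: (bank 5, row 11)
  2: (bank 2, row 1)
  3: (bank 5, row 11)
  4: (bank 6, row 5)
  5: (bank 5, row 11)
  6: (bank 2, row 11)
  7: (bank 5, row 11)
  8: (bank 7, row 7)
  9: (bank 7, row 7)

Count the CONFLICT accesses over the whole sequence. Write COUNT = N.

COUNT = 2

#0 (6,10) E
#1 (5,11) E
#2 (2,1) E
#3 (5,11) H  (was 11)
#4 (6,5) C  (was 10)
#5 (5,11) H  (was 11)
#6 (2,11) C  (was 1)
#7 (5,11) H  (was 11)
#8 (7,7) E
#9 (7,7) H  (was 7)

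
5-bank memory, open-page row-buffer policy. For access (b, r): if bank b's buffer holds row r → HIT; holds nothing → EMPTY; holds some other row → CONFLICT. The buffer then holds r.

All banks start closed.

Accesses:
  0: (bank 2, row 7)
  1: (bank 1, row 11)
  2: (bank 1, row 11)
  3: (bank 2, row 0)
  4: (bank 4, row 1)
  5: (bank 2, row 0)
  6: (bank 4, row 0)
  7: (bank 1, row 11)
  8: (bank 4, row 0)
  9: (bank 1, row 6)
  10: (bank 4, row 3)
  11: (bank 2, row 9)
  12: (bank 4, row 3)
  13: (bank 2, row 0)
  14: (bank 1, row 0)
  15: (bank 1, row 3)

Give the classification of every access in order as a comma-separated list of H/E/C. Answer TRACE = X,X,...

TRACE = E,E,H,C,E,H,C,H,H,C,C,C,H,C,C,C

step 0: bank2 None->7 [EMPTY]
step 1: bank1 None->11 [EMPTY]
step 2: bank1 11->11 [HIT]
step 3: bank2 7->0 [CONFLICT]
step 4: bank4 None->1 [EMPTY]
step 5: bank2 0->0 [HIT]
step 6: bank4 1->0 [CONFLICT]
step 7: bank1 11->11 [HIT]
step 8: bank4 0->0 [HIT]
step 9: bank1 11->6 [CONFLICT]
step 10: bank4 0->3 [CONFLICT]
step 11: bank2 0->9 [CONFLICT]
step 12: bank4 3->3 [HIT]
step 13: bank2 9->0 [CONFLICT]
step 14: bank1 6->0 [CONFLICT]
step 15: bank1 0->3 [CONFLICT]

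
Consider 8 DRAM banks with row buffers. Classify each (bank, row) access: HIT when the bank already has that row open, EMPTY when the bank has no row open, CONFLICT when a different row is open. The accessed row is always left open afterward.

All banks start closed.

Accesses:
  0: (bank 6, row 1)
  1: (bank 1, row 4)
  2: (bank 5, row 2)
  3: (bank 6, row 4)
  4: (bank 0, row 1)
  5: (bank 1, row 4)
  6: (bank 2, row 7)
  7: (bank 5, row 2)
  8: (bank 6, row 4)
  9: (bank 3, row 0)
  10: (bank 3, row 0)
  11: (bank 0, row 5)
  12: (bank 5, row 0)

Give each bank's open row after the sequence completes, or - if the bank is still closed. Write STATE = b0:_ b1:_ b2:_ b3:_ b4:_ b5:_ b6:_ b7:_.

STATE = b0:5 b1:4 b2:7 b3:0 b4:- b5:0 b6:4 b7:-

0: bank 6 row 1 — prev None → EMPTY
1: bank 1 row 4 — prev None → EMPTY
2: bank 5 row 2 — prev None → EMPTY
3: bank 6 row 4 — prev 1 → CONFLICT
4: bank 0 row 1 — prev None → EMPTY
5: bank 1 row 4 — prev 4 → HIT
6: bank 2 row 7 — prev None → EMPTY
7: bank 5 row 2 — prev 2 → HIT
8: bank 6 row 4 — prev 4 → HIT
9: bank 3 row 0 — prev None → EMPTY
10: bank 3 row 0 — prev 0 → HIT
11: bank 0 row 5 — prev 1 → CONFLICT
12: bank 5 row 0 — prev 2 → CONFLICT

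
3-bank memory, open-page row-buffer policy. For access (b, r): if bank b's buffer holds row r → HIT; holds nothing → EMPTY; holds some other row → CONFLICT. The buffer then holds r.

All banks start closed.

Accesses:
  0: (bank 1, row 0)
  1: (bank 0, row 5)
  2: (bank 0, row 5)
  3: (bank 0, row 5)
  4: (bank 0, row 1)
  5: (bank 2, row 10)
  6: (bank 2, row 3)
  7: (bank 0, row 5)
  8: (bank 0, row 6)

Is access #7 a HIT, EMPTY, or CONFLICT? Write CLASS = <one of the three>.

CLASS = CONFLICT

0: bank 1 row 0 — prev None → EMPTY
1: bank 0 row 5 — prev None → EMPTY
2: bank 0 row 5 — prev 5 → HIT
3: bank 0 row 5 — prev 5 → HIT
4: bank 0 row 1 — prev 5 → CONFLICT
5: bank 2 row 10 — prev None → EMPTY
6: bank 2 row 3 — prev 10 → CONFLICT
7: bank 0 row 5 — prev 1 → CONFLICT
8: bank 0 row 6 — prev 5 → CONFLICT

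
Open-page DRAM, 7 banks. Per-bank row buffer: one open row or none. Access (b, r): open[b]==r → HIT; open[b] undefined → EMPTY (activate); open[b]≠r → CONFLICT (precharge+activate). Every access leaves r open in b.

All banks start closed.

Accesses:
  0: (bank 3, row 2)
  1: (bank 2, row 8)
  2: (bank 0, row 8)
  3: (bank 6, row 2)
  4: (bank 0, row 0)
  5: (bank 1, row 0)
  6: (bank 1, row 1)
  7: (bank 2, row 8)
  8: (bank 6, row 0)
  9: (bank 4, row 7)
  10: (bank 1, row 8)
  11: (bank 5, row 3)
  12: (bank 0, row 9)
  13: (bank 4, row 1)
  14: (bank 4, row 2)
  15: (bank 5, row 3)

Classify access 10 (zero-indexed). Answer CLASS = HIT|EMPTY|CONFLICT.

  [0] b3 r2: no row ⇒ E
  [1] b2 r8: no row ⇒ E
  [2] b0 r8: no row ⇒ E
  [3] b6 r2: no row ⇒ E
  [4] b0 r0: had r8 ⇒ C
  [5] b1 r0: no row ⇒ E
  [6] b1 r1: had r0 ⇒ C
  [7] b2 r8: had r8 ⇒ H
  [8] b6 r0: had r2 ⇒ C
  [9] b4 r7: no row ⇒ E
  [10] b1 r8: had r1 ⇒ C
  [11] b5 r3: no row ⇒ E
  [12] b0 r9: had r0 ⇒ C
  [13] b4 r1: had r7 ⇒ C
  [14] b4 r2: had r1 ⇒ C
  [15] b5 r3: had r3 ⇒ H

CLASS = CONFLICT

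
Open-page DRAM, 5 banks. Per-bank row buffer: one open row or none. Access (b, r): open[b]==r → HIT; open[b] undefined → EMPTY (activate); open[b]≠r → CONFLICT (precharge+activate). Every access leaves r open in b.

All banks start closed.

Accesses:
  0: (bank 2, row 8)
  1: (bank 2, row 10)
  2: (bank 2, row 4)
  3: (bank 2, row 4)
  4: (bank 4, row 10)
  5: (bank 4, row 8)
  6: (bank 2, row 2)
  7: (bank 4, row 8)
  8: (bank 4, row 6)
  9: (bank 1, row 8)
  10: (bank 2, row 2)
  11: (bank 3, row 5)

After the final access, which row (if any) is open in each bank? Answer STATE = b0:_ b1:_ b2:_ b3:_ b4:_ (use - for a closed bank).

0: bank 2 row 8 — prev None → EMPTY
1: bank 2 row 10 — prev 8 → CONFLICT
2: bank 2 row 4 — prev 10 → CONFLICT
3: bank 2 row 4 — prev 4 → HIT
4: bank 4 row 10 — prev None → EMPTY
5: bank 4 row 8 — prev 10 → CONFLICT
6: bank 2 row 2 — prev 4 → CONFLICT
7: bank 4 row 8 — prev 8 → HIT
8: bank 4 row 6 — prev 8 → CONFLICT
9: bank 1 row 8 — prev None → EMPTY
10: bank 2 row 2 — prev 2 → HIT
11: bank 3 row 5 — prev None → EMPTY

STATE = b0:- b1:8 b2:2 b3:5 b4:6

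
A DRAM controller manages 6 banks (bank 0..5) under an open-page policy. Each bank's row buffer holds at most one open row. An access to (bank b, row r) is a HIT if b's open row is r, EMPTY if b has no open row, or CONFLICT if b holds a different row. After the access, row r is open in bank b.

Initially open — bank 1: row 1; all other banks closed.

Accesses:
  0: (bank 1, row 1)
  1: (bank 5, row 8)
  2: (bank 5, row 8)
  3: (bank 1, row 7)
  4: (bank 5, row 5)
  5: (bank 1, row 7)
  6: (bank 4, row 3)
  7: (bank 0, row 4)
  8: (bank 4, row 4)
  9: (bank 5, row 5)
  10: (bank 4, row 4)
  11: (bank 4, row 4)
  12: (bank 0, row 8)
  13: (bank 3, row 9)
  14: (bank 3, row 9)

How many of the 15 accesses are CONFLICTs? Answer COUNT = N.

COUNT = 4

  [0] b1 r1: had r1 ⇒ H
  [1] b5 r8: no row ⇒ E
  [2] b5 r8: had r8 ⇒ H
  [3] b1 r7: had r1 ⇒ C
  [4] b5 r5: had r8 ⇒ C
  [5] b1 r7: had r7 ⇒ H
  [6] b4 r3: no row ⇒ E
  [7] b0 r4: no row ⇒ E
  [8] b4 r4: had r3 ⇒ C
  [9] b5 r5: had r5 ⇒ H
  [10] b4 r4: had r4 ⇒ H
  [11] b4 r4: had r4 ⇒ H
  [12] b0 r8: had r4 ⇒ C
  [13] b3 r9: no row ⇒ E
  [14] b3 r9: had r9 ⇒ H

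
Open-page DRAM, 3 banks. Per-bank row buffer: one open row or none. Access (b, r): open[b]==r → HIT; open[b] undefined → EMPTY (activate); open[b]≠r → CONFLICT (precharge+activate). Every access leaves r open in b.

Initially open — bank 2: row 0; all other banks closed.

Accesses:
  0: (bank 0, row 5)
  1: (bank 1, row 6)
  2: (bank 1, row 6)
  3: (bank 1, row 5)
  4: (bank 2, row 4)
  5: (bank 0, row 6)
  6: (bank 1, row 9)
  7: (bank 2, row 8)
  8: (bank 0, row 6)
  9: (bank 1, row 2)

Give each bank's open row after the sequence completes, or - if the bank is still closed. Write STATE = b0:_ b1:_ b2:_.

  [0] b0 r5: no row ⇒ E
  [1] b1 r6: no row ⇒ E
  [2] b1 r6: had r6 ⇒ H
  [3] b1 r5: had r6 ⇒ C
  [4] b2 r4: had r0 ⇒ C
  [5] b0 r6: had r5 ⇒ C
  [6] b1 r9: had r5 ⇒ C
  [7] b2 r8: had r4 ⇒ C
  [8] b0 r6: had r6 ⇒ H
  [9] b1 r2: had r9 ⇒ C

STATE = b0:6 b1:2 b2:8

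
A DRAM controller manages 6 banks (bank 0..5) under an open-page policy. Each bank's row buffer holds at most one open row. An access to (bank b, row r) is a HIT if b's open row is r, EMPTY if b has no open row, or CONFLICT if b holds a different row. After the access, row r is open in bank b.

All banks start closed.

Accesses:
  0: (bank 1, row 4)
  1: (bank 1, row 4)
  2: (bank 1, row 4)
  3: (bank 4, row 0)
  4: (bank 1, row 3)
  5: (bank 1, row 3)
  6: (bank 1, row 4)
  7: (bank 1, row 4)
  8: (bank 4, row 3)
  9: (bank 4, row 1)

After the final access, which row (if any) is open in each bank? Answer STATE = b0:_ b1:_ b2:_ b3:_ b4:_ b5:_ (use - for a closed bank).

STATE = b0:- b1:4 b2:- b3:- b4:1 b5:-

step 0: bank1 None->4 [EMPTY]
step 1: bank1 4->4 [HIT]
step 2: bank1 4->4 [HIT]
step 3: bank4 None->0 [EMPTY]
step 4: bank1 4->3 [CONFLICT]
step 5: bank1 3->3 [HIT]
step 6: bank1 3->4 [CONFLICT]
step 7: bank1 4->4 [HIT]
step 8: bank4 0->3 [CONFLICT]
step 9: bank4 3->1 [CONFLICT]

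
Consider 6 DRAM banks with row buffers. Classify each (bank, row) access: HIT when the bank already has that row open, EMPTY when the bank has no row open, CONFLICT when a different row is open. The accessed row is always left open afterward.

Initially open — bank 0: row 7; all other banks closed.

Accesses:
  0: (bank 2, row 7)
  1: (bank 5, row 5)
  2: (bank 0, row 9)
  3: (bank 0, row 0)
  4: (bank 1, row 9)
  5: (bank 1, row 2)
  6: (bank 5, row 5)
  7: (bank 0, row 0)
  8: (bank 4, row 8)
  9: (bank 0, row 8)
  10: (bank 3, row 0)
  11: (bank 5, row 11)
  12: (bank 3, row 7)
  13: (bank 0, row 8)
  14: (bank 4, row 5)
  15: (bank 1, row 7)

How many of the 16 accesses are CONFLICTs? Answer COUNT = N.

#0 (2,7) E
#1 (5,5) E
#2 (0,9) C  (was 7)
#3 (0,0) C  (was 9)
#4 (1,9) E
#5 (1,2) C  (was 9)
#6 (5,5) H  (was 5)
#7 (0,0) H  (was 0)
#8 (4,8) E
#9 (0,8) C  (was 0)
#10 (3,0) E
#11 (5,11) C  (was 5)
#12 (3,7) C  (was 0)
#13 (0,8) H  (was 8)
#14 (4,5) C  (was 8)
#15 (1,7) C  (was 2)

COUNT = 8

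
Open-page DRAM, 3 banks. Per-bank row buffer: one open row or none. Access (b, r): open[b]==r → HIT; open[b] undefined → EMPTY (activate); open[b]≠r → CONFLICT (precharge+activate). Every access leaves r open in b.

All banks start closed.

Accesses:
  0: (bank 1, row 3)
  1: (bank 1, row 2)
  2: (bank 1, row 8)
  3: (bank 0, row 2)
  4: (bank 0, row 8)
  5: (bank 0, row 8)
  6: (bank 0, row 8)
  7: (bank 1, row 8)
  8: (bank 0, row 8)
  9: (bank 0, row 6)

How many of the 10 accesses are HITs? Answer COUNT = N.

0: bank 1 row 3 — prev None → EMPTY
1: bank 1 row 2 — prev 3 → CONFLICT
2: bank 1 row 8 — prev 2 → CONFLICT
3: bank 0 row 2 — prev None → EMPTY
4: bank 0 row 8 — prev 2 → CONFLICT
5: bank 0 row 8 — prev 8 → HIT
6: bank 0 row 8 — prev 8 → HIT
7: bank 1 row 8 — prev 8 → HIT
8: bank 0 row 8 — prev 8 → HIT
9: bank 0 row 6 — prev 8 → CONFLICT

COUNT = 4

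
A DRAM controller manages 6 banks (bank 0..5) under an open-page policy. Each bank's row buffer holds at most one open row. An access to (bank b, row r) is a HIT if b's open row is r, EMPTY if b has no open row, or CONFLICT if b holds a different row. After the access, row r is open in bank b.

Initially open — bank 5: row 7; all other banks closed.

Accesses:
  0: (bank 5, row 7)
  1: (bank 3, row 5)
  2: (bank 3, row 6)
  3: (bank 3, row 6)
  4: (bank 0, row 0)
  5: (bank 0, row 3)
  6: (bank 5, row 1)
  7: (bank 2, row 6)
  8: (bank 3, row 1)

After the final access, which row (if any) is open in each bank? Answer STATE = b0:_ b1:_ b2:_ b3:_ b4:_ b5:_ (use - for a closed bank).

#0 (5,7) H  (was 7)
#1 (3,5) E
#2 (3,6) C  (was 5)
#3 (3,6) H  (was 6)
#4 (0,0) E
#5 (0,3) C  (was 0)
#6 (5,1) C  (was 7)
#7 (2,6) E
#8 (3,1) C  (was 6)

STATE = b0:3 b1:- b2:6 b3:1 b4:- b5:1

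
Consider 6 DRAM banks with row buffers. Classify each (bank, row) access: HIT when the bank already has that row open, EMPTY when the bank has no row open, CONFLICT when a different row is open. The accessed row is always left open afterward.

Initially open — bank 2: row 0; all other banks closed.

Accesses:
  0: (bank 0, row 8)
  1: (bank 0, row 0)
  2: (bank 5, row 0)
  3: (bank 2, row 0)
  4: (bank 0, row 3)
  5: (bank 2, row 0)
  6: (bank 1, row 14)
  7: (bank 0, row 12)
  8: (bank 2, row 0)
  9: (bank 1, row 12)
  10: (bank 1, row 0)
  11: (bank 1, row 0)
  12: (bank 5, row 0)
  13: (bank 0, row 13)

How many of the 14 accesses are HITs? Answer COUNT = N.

COUNT = 5

0: bank 0 row 8 — prev None → EMPTY
1: bank 0 row 0 — prev 8 → CONFLICT
2: bank 5 row 0 — prev None → EMPTY
3: bank 2 row 0 — prev 0 → HIT
4: bank 0 row 3 — prev 0 → CONFLICT
5: bank 2 row 0 — prev 0 → HIT
6: bank 1 row 14 — prev None → EMPTY
7: bank 0 row 12 — prev 3 → CONFLICT
8: bank 2 row 0 — prev 0 → HIT
9: bank 1 row 12 — prev 14 → CONFLICT
10: bank 1 row 0 — prev 12 → CONFLICT
11: bank 1 row 0 — prev 0 → HIT
12: bank 5 row 0 — prev 0 → HIT
13: bank 0 row 13 — prev 12 → CONFLICT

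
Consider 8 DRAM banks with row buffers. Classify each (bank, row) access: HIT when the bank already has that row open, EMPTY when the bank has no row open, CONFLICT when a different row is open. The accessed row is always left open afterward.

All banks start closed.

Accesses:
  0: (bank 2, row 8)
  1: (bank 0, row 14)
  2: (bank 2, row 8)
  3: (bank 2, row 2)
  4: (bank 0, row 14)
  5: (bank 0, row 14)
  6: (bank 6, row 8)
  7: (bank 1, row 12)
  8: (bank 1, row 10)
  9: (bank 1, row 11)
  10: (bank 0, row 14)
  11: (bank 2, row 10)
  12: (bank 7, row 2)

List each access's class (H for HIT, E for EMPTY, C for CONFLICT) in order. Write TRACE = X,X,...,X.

#0 (2,8) E
#1 (0,14) E
#2 (2,8) H  (was 8)
#3 (2,2) C  (was 8)
#4 (0,14) H  (was 14)
#5 (0,14) H  (was 14)
#6 (6,8) E
#7 (1,12) E
#8 (1,10) C  (was 12)
#9 (1,11) C  (was 10)
#10 (0,14) H  (was 14)
#11 (2,10) C  (was 2)
#12 (7,2) E

TRACE = E,E,H,C,H,H,E,E,C,C,H,C,E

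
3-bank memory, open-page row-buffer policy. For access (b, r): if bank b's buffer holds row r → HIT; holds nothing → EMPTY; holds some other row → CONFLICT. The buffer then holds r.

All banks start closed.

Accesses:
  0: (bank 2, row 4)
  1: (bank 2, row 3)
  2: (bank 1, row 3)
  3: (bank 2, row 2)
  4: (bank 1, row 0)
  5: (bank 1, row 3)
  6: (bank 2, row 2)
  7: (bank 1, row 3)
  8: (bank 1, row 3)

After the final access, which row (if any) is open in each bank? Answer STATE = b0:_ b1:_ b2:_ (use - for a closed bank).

STATE = b0:- b1:3 b2:2

  [0] b2 r4: no row ⇒ E
  [1] b2 r3: had r4 ⇒ C
  [2] b1 r3: no row ⇒ E
  [3] b2 r2: had r3 ⇒ C
  [4] b1 r0: had r3 ⇒ C
  [5] b1 r3: had r0 ⇒ C
  [6] b2 r2: had r2 ⇒ H
  [7] b1 r3: had r3 ⇒ H
  [8] b1 r3: had r3 ⇒ H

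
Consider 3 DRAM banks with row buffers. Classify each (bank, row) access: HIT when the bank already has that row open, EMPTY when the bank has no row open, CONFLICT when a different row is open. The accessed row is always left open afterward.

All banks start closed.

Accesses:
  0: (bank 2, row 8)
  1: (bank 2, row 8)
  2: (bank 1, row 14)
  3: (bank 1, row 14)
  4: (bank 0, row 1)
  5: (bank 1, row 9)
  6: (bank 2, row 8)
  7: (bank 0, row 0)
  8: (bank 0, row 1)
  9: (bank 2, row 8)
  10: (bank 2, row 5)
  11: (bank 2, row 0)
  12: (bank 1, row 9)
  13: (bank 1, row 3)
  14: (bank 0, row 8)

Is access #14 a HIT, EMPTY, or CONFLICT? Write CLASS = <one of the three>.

  [0] b2 r8: no row ⇒ E
  [1] b2 r8: had r8 ⇒ H
  [2] b1 r14: no row ⇒ E
  [3] b1 r14: had r14 ⇒ H
  [4] b0 r1: no row ⇒ E
  [5] b1 r9: had r14 ⇒ C
  [6] b2 r8: had r8 ⇒ H
  [7] b0 r0: had r1 ⇒ C
  [8] b0 r1: had r0 ⇒ C
  [9] b2 r8: had r8 ⇒ H
  [10] b2 r5: had r8 ⇒ C
  [11] b2 r0: had r5 ⇒ C
  [12] b1 r9: had r9 ⇒ H
  [13] b1 r3: had r9 ⇒ C
  [14] b0 r8: had r1 ⇒ C

CLASS = CONFLICT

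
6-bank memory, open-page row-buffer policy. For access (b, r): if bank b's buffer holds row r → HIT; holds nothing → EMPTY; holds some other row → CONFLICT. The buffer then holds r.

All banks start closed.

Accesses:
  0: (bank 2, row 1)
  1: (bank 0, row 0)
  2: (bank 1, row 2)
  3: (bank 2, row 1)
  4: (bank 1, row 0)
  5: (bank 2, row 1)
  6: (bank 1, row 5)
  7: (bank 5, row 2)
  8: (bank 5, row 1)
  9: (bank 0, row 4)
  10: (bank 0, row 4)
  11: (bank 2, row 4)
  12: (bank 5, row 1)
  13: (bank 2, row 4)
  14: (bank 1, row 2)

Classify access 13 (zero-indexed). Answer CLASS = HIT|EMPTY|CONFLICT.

#0 (2,1) E
#1 (0,0) E
#2 (1,2) E
#3 (2,1) H  (was 1)
#4 (1,0) C  (was 2)
#5 (2,1) H  (was 1)
#6 (1,5) C  (was 0)
#7 (5,2) E
#8 (5,1) C  (was 2)
#9 (0,4) C  (was 0)
#10 (0,4) H  (was 4)
#11 (2,4) C  (was 1)
#12 (5,1) H  (was 1)
#13 (2,4) H  (was 4)
#14 (1,2) C  (was 5)

CLASS = HIT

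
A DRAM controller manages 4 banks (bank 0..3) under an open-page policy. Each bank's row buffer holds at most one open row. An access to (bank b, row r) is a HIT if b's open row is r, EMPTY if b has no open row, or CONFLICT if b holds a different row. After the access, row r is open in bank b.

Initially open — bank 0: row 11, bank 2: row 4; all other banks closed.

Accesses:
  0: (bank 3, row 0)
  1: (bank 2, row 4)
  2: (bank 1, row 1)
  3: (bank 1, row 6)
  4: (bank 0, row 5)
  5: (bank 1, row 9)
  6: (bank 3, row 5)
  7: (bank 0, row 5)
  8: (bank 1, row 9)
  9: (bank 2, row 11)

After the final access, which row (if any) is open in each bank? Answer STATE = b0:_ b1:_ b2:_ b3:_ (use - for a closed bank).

STATE = b0:5 b1:9 b2:11 b3:5

0: bank 3 row 0 — prev None → EMPTY
1: bank 2 row 4 — prev 4 → HIT
2: bank 1 row 1 — prev None → EMPTY
3: bank 1 row 6 — prev 1 → CONFLICT
4: bank 0 row 5 — prev 11 → CONFLICT
5: bank 1 row 9 — prev 6 → CONFLICT
6: bank 3 row 5 — prev 0 → CONFLICT
7: bank 0 row 5 — prev 5 → HIT
8: bank 1 row 9 — prev 9 → HIT
9: bank 2 row 11 — prev 4 → CONFLICT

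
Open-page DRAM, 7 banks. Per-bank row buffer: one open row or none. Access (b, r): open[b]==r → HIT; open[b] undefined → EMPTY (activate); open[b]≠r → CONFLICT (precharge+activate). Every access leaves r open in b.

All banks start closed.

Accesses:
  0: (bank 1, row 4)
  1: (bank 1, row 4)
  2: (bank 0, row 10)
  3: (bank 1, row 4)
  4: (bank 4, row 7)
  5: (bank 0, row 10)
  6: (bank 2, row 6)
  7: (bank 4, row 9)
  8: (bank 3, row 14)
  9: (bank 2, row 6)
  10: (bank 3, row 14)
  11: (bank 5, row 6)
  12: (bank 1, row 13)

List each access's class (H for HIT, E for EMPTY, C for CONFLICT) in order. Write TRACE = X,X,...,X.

0: bank 1 row 4 — prev None → EMPTY
1: bank 1 row 4 — prev 4 → HIT
2: bank 0 row 10 — prev None → EMPTY
3: bank 1 row 4 — prev 4 → HIT
4: bank 4 row 7 — prev None → EMPTY
5: bank 0 row 10 — prev 10 → HIT
6: bank 2 row 6 — prev None → EMPTY
7: bank 4 row 9 — prev 7 → CONFLICT
8: bank 3 row 14 — prev None → EMPTY
9: bank 2 row 6 — prev 6 → HIT
10: bank 3 row 14 — prev 14 → HIT
11: bank 5 row 6 — prev None → EMPTY
12: bank 1 row 13 — prev 4 → CONFLICT

TRACE = E,H,E,H,E,H,E,C,E,H,H,E,C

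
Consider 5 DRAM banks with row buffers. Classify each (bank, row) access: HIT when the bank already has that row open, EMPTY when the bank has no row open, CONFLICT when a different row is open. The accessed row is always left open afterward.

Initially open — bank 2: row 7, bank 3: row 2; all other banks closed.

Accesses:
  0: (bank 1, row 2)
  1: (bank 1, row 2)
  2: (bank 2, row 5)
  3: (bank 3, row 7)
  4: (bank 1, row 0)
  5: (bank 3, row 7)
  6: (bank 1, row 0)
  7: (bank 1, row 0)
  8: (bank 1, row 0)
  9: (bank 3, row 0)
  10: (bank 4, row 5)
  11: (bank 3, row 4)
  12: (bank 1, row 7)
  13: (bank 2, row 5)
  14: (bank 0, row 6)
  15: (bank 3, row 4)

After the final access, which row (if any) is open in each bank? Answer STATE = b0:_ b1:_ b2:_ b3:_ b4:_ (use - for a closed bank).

STATE = b0:6 b1:7 b2:5 b3:4 b4:5

step 0: bank1 None->2 [EMPTY]
step 1: bank1 2->2 [HIT]
step 2: bank2 7->5 [CONFLICT]
step 3: bank3 2->7 [CONFLICT]
step 4: bank1 2->0 [CONFLICT]
step 5: bank3 7->7 [HIT]
step 6: bank1 0->0 [HIT]
step 7: bank1 0->0 [HIT]
step 8: bank1 0->0 [HIT]
step 9: bank3 7->0 [CONFLICT]
step 10: bank4 None->5 [EMPTY]
step 11: bank3 0->4 [CONFLICT]
step 12: bank1 0->7 [CONFLICT]
step 13: bank2 5->5 [HIT]
step 14: bank0 None->6 [EMPTY]
step 15: bank3 4->4 [HIT]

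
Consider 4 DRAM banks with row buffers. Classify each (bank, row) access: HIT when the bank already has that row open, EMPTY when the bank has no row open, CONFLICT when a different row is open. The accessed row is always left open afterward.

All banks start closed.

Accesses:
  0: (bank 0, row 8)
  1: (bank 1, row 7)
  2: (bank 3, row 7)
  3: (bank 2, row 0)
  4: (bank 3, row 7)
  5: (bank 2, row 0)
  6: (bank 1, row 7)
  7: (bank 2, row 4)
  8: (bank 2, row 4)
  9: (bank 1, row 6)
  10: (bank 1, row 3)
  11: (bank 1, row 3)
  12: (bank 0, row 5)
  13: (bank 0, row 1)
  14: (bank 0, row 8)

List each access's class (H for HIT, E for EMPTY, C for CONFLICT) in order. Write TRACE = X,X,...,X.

TRACE = E,E,E,E,H,H,H,C,H,C,C,H,C,C,C

#0 (0,8) E
#1 (1,7) E
#2 (3,7) E
#3 (2,0) E
#4 (3,7) H  (was 7)
#5 (2,0) H  (was 0)
#6 (1,7) H  (was 7)
#7 (2,4) C  (was 0)
#8 (2,4) H  (was 4)
#9 (1,6) C  (was 7)
#10 (1,3) C  (was 6)
#11 (1,3) H  (was 3)
#12 (0,5) C  (was 8)
#13 (0,1) C  (was 5)
#14 (0,8) C  (was 1)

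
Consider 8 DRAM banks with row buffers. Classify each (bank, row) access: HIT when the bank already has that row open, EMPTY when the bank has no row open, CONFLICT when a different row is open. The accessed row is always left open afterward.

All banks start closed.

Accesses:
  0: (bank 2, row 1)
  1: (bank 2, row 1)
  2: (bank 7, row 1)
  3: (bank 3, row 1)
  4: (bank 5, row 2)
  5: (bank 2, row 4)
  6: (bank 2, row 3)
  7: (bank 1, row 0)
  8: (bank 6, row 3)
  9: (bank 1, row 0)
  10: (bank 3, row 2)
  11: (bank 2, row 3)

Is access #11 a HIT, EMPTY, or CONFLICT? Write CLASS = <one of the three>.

CLASS = HIT

  [0] b2 r1: no row ⇒ E
  [1] b2 r1: had r1 ⇒ H
  [2] b7 r1: no row ⇒ E
  [3] b3 r1: no row ⇒ E
  [4] b5 r2: no row ⇒ E
  [5] b2 r4: had r1 ⇒ C
  [6] b2 r3: had r4 ⇒ C
  [7] b1 r0: no row ⇒ E
  [8] b6 r3: no row ⇒ E
  [9] b1 r0: had r0 ⇒ H
  [10] b3 r2: had r1 ⇒ C
  [11] b2 r3: had r3 ⇒ H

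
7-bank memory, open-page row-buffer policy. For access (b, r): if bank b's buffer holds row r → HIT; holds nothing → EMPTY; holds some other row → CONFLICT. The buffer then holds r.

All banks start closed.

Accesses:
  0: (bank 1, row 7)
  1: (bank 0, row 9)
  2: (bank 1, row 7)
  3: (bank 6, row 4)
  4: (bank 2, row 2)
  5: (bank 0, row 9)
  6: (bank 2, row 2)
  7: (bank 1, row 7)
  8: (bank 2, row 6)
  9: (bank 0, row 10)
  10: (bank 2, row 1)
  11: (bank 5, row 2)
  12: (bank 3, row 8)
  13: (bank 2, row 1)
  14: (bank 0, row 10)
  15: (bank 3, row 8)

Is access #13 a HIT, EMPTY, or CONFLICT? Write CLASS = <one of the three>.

#0 (1,7) E
#1 (0,9) E
#2 (1,7) H  (was 7)
#3 (6,4) E
#4 (2,2) E
#5 (0,9) H  (was 9)
#6 (2,2) H  (was 2)
#7 (1,7) H  (was 7)
#8 (2,6) C  (was 2)
#9 (0,10) C  (was 9)
#10 (2,1) C  (was 6)
#11 (5,2) E
#12 (3,8) E
#13 (2,1) H  (was 1)
#14 (0,10) H  (was 10)
#15 (3,8) H  (was 8)

CLASS = HIT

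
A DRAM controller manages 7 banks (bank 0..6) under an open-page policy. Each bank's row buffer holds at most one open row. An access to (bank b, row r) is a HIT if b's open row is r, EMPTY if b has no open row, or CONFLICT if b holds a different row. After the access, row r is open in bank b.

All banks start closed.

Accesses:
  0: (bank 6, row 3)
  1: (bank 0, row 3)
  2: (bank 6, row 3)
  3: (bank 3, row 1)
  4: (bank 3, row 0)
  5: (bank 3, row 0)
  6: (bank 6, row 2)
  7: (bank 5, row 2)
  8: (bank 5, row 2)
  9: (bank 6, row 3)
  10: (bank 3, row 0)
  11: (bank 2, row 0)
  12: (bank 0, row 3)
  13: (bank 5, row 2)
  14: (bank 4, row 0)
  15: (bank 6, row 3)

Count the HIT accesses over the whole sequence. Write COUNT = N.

COUNT = 7

0: bank 6 row 3 — prev None → EMPTY
1: bank 0 row 3 — prev None → EMPTY
2: bank 6 row 3 — prev 3 → HIT
3: bank 3 row 1 — prev None → EMPTY
4: bank 3 row 0 — prev 1 → CONFLICT
5: bank 3 row 0 — prev 0 → HIT
6: bank 6 row 2 — prev 3 → CONFLICT
7: bank 5 row 2 — prev None → EMPTY
8: bank 5 row 2 — prev 2 → HIT
9: bank 6 row 3 — prev 2 → CONFLICT
10: bank 3 row 0 — prev 0 → HIT
11: bank 2 row 0 — prev None → EMPTY
12: bank 0 row 3 — prev 3 → HIT
13: bank 5 row 2 — prev 2 → HIT
14: bank 4 row 0 — prev None → EMPTY
15: bank 6 row 3 — prev 3 → HIT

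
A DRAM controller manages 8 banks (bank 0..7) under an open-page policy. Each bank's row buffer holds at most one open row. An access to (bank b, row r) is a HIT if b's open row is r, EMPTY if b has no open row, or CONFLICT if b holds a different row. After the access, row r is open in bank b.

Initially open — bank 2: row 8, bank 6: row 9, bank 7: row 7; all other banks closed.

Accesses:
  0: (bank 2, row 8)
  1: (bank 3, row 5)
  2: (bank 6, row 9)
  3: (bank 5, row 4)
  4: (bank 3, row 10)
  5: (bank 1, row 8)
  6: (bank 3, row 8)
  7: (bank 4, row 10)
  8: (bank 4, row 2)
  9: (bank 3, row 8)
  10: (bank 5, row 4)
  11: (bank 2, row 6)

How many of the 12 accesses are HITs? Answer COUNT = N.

COUNT = 4

0: bank 2 row 8 — prev 8 → HIT
1: bank 3 row 5 — prev None → EMPTY
2: bank 6 row 9 — prev 9 → HIT
3: bank 5 row 4 — prev None → EMPTY
4: bank 3 row 10 — prev 5 → CONFLICT
5: bank 1 row 8 — prev None → EMPTY
6: bank 3 row 8 — prev 10 → CONFLICT
7: bank 4 row 10 — prev None → EMPTY
8: bank 4 row 2 — prev 10 → CONFLICT
9: bank 3 row 8 — prev 8 → HIT
10: bank 5 row 4 — prev 4 → HIT
11: bank 2 row 6 — prev 8 → CONFLICT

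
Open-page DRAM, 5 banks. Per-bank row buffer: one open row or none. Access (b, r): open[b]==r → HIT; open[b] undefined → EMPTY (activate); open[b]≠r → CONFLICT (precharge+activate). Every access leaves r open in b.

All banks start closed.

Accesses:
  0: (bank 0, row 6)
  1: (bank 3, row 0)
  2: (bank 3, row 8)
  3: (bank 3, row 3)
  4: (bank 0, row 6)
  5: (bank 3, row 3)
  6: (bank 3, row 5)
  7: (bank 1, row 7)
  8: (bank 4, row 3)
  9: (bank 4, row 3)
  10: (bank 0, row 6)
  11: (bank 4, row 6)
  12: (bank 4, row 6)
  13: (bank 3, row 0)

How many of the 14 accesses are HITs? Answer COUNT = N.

#0 (0,6) E
#1 (3,0) E
#2 (3,8) C  (was 0)
#3 (3,3) C  (was 8)
#4 (0,6) H  (was 6)
#5 (3,3) H  (was 3)
#6 (3,5) C  (was 3)
#7 (1,7) E
#8 (4,3) E
#9 (4,3) H  (was 3)
#10 (0,6) H  (was 6)
#11 (4,6) C  (was 3)
#12 (4,6) H  (was 6)
#13 (3,0) C  (was 5)

COUNT = 5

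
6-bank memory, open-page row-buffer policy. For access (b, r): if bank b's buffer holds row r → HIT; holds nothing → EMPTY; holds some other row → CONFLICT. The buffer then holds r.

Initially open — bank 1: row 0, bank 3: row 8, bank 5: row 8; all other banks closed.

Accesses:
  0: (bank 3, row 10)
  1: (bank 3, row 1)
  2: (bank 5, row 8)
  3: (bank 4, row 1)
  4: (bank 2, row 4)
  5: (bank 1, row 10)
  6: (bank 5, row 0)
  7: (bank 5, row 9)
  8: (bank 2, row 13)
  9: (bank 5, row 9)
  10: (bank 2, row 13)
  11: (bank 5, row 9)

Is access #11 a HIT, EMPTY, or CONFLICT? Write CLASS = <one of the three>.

CLASS = HIT

  [0] b3 r10: had r8 ⇒ C
  [1] b3 r1: had r10 ⇒ C
  [2] b5 r8: had r8 ⇒ H
  [3] b4 r1: no row ⇒ E
  [4] b2 r4: no row ⇒ E
  [5] b1 r10: had r0 ⇒ C
  [6] b5 r0: had r8 ⇒ C
  [7] b5 r9: had r0 ⇒ C
  [8] b2 r13: had r4 ⇒ C
  [9] b5 r9: had r9 ⇒ H
  [10] b2 r13: had r13 ⇒ H
  [11] b5 r9: had r9 ⇒ H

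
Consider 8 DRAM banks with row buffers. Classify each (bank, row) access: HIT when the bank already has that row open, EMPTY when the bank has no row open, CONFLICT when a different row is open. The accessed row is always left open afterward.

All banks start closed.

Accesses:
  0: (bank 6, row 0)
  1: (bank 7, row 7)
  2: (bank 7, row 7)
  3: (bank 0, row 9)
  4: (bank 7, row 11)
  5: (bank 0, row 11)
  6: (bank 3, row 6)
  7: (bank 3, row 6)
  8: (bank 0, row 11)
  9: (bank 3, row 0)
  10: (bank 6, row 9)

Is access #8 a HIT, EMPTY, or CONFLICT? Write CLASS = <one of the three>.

CLASS = HIT

step 0: bank6 None->0 [EMPTY]
step 1: bank7 None->7 [EMPTY]
step 2: bank7 7->7 [HIT]
step 3: bank0 None->9 [EMPTY]
step 4: bank7 7->11 [CONFLICT]
step 5: bank0 9->11 [CONFLICT]
step 6: bank3 None->6 [EMPTY]
step 7: bank3 6->6 [HIT]
step 8: bank0 11->11 [HIT]
step 9: bank3 6->0 [CONFLICT]
step 10: bank6 0->9 [CONFLICT]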